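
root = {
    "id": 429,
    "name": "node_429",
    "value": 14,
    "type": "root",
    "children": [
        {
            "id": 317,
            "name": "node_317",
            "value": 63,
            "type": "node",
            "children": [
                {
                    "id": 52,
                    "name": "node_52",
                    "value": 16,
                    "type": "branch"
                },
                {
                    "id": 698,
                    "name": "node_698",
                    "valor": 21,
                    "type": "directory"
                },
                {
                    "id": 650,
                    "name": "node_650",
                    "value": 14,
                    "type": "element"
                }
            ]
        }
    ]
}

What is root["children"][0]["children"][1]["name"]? "node_698"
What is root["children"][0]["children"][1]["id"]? 698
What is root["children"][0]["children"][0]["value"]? 16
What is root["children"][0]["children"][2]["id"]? 650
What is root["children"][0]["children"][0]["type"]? "branch"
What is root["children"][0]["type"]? "node"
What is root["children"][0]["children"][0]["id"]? 52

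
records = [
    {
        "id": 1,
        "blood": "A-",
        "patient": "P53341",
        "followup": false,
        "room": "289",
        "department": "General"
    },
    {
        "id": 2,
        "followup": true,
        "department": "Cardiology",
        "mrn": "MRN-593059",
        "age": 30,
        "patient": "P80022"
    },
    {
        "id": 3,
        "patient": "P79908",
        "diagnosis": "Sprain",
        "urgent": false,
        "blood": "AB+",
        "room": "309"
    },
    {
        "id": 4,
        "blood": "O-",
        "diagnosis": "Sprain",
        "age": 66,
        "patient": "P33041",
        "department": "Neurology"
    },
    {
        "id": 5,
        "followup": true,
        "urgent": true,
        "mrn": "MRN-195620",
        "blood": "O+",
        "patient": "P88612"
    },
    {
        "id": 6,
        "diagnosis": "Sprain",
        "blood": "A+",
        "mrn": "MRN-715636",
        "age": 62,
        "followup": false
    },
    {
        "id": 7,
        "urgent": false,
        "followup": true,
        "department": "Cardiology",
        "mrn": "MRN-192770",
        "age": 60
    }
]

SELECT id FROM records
[1, 2, 3, 4, 5, 6, 7]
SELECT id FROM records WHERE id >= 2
[2, 3, 4, 5, 6, 7]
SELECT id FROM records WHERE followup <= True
[1, 2, 5, 6, 7]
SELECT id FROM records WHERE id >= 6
[6, 7]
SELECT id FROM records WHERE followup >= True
[2, 5, 7]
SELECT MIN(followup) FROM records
False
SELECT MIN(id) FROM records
1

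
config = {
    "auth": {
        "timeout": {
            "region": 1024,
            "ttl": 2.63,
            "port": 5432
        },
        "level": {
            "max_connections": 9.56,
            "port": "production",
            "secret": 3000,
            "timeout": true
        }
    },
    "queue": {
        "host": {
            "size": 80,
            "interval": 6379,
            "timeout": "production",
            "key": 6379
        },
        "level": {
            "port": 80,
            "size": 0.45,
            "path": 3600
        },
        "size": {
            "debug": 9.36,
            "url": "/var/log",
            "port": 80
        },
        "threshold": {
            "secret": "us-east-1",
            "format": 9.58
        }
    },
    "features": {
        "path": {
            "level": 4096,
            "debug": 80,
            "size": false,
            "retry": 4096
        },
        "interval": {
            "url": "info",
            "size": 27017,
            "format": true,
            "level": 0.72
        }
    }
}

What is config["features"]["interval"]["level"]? 0.72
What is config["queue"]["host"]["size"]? 80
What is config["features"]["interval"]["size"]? 27017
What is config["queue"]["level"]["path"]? 3600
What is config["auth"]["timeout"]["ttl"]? 2.63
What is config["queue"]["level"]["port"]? 80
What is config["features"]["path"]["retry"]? 4096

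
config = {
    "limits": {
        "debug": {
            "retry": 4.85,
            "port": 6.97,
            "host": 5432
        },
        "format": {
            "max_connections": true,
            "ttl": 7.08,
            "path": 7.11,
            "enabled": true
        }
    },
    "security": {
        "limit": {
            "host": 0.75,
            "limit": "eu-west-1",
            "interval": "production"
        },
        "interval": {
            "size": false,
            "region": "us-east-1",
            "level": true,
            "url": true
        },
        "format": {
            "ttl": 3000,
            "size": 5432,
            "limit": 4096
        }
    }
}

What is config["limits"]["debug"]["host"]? 5432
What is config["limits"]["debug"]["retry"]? 4.85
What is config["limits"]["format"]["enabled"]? True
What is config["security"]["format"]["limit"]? 4096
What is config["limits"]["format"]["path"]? 7.11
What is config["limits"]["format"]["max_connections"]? True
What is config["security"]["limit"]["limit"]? "eu-west-1"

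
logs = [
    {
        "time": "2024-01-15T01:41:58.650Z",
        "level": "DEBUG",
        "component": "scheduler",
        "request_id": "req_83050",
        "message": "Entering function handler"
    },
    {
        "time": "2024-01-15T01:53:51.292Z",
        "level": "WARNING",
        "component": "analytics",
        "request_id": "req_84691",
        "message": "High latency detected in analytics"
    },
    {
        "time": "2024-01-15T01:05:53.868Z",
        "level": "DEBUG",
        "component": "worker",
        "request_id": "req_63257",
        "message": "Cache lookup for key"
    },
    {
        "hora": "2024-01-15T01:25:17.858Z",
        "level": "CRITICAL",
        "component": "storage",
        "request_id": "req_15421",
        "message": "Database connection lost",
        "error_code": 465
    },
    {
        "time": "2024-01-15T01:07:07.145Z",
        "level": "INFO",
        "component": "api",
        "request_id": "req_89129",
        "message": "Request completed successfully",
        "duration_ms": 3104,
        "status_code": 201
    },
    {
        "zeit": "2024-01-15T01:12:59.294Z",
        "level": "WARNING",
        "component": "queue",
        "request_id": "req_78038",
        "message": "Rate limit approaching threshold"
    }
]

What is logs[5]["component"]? "queue"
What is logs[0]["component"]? "scheduler"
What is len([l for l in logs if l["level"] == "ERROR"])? 0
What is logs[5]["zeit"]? "2024-01-15T01:12:59.294Z"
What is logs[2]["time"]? "2024-01-15T01:05:53.868Z"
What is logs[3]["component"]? "storage"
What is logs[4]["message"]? "Request completed successfully"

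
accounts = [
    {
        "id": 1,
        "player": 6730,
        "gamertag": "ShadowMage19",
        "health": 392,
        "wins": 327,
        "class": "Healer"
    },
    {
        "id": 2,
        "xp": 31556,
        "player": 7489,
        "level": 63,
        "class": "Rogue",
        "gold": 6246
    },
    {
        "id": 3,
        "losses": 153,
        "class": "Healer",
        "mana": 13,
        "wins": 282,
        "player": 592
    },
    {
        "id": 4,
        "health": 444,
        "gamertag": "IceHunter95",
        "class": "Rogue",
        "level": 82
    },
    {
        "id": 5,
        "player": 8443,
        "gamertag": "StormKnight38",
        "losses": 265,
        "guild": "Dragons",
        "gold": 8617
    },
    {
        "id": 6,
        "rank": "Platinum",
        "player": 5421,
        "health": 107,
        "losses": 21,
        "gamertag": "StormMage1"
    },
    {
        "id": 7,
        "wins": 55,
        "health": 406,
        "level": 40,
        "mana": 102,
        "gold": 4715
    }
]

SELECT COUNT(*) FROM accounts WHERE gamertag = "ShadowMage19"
1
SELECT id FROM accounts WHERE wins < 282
[7]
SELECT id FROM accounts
[1, 2, 3, 4, 5, 6, 7]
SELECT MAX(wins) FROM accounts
327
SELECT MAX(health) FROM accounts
444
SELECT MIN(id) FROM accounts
1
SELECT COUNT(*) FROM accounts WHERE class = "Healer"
2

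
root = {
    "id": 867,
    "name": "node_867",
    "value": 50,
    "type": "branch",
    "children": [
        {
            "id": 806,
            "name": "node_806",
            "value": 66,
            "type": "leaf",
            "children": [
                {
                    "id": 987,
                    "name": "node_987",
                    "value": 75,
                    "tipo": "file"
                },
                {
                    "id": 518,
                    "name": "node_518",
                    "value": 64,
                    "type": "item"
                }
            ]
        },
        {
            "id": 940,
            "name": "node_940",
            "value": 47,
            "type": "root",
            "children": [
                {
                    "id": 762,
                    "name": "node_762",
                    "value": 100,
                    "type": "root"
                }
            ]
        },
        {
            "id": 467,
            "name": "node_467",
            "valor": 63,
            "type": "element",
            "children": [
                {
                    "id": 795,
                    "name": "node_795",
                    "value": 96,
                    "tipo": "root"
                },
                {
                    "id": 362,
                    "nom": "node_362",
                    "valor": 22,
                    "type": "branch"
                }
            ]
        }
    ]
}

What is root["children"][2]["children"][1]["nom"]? "node_362"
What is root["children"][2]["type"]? "element"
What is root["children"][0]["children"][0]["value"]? 75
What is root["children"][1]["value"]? 47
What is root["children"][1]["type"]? "root"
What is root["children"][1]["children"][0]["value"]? 100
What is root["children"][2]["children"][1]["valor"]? 22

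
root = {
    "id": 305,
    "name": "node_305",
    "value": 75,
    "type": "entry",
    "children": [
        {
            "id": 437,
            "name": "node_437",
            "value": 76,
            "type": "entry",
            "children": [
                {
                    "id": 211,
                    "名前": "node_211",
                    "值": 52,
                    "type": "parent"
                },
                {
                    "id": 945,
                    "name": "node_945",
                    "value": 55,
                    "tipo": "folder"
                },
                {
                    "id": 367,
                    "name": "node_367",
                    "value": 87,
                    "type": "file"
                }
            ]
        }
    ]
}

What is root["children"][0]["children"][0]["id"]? 211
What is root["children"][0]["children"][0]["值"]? 52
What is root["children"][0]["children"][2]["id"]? 367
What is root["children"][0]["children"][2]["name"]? "node_367"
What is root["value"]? 75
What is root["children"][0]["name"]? "node_437"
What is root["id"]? 305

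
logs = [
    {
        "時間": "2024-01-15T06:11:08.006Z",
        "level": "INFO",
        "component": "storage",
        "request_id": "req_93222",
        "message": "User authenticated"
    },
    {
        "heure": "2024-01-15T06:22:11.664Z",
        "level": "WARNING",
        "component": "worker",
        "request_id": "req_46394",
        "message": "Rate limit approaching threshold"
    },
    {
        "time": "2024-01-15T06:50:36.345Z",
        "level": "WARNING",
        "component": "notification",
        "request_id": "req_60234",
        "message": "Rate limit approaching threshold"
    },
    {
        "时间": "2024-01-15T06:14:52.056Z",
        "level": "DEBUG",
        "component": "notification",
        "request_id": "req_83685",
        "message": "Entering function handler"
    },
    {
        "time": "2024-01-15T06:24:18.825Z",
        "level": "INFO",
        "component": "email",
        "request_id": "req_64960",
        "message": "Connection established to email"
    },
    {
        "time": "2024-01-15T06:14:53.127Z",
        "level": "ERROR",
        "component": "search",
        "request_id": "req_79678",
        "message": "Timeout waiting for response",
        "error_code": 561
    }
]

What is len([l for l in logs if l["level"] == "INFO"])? 2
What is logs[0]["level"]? "INFO"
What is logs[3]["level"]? "DEBUG"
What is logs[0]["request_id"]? "req_93222"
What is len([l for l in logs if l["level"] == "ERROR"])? 1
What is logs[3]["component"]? "notification"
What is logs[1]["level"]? "WARNING"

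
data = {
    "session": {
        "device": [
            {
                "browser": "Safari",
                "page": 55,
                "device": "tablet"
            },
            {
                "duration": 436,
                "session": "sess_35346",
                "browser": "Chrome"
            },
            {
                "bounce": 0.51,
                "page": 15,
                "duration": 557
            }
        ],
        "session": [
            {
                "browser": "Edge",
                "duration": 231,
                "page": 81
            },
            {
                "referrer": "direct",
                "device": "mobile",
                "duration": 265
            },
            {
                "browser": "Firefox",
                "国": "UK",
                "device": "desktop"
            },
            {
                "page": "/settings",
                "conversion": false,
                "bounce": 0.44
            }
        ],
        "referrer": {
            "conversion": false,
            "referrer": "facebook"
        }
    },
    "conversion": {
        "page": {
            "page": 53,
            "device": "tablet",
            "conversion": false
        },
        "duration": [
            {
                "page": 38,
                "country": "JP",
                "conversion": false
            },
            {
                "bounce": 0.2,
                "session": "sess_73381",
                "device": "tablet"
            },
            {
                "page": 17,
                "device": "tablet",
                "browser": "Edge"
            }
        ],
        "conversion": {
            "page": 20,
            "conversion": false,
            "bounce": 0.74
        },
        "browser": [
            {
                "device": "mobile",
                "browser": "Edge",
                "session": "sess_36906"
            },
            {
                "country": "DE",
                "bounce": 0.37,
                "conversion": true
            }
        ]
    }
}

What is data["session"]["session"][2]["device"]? "desktop"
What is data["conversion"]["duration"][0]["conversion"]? False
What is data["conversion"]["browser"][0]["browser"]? "Edge"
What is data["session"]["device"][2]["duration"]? 557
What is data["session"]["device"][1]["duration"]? 436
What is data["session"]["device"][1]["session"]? "sess_35346"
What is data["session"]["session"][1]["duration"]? 265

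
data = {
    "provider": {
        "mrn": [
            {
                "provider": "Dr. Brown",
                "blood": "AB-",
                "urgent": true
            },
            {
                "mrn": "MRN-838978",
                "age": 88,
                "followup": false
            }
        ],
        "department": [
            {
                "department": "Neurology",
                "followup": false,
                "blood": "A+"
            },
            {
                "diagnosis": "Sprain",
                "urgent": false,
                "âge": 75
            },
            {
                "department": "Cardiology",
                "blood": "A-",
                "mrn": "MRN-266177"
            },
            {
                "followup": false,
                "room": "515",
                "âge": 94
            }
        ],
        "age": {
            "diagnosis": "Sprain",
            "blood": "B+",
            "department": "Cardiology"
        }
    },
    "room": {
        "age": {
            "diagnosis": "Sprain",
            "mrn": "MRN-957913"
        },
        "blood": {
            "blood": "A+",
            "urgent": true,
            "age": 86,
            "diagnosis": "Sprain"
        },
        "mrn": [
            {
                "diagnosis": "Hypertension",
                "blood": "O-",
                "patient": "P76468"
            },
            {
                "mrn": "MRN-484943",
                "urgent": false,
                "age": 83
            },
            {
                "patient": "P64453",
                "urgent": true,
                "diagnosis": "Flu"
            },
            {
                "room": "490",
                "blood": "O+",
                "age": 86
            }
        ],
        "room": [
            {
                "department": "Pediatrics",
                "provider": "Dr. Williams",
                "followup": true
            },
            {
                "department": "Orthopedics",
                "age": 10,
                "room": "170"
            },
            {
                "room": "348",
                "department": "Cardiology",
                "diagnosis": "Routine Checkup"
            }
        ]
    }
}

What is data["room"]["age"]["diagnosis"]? "Sprain"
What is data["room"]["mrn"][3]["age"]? 86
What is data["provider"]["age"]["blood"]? "B+"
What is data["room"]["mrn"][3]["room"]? "490"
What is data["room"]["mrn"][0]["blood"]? "O-"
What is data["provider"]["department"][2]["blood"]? "A-"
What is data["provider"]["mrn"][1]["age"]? 88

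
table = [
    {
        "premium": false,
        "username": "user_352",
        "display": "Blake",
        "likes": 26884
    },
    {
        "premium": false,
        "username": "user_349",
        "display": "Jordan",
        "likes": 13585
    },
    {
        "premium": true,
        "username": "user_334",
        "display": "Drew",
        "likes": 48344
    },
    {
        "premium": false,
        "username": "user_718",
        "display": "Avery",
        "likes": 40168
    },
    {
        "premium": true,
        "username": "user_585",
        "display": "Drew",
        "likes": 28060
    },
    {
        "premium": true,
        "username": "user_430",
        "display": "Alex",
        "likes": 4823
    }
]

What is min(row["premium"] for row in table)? False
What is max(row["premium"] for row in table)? True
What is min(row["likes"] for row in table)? 4823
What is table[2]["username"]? "user_334"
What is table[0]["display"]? "Blake"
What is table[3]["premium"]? False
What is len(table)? 6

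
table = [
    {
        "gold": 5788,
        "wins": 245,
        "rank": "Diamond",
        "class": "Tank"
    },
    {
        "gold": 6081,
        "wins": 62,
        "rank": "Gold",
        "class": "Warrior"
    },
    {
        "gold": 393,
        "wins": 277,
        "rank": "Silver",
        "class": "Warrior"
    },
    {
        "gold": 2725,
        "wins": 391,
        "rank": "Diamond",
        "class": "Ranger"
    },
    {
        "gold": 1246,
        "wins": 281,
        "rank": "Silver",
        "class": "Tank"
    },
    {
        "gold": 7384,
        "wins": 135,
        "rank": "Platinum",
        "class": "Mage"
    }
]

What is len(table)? 6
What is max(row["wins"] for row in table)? 391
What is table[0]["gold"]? 5788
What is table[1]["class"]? "Warrior"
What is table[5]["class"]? "Mage"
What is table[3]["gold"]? 2725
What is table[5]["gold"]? 7384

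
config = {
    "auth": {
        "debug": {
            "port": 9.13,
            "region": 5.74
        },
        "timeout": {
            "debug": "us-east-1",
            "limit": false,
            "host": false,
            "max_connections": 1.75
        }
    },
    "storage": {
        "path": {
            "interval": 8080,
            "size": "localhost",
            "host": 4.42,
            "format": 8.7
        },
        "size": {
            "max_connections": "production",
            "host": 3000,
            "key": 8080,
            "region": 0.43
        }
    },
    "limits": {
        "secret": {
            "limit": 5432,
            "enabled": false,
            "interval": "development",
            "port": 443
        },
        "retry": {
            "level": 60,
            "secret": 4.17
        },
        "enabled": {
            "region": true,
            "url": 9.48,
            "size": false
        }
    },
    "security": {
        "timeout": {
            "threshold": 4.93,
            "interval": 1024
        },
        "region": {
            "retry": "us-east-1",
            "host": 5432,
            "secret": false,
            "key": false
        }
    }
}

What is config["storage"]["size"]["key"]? 8080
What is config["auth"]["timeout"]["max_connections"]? 1.75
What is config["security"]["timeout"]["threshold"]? 4.93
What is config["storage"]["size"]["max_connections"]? "production"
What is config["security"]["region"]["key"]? False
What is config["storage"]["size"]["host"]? 3000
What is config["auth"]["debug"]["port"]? 9.13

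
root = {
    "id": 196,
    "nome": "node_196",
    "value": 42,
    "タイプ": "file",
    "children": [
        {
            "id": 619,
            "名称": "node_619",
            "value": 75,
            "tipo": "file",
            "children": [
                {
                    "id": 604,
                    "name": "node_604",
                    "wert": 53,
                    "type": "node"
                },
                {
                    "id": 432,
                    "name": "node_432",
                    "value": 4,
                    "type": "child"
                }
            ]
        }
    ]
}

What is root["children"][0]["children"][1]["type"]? "child"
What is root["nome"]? "node_196"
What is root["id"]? 196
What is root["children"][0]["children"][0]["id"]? 604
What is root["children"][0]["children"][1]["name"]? "node_432"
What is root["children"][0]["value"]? 75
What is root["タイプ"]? "file"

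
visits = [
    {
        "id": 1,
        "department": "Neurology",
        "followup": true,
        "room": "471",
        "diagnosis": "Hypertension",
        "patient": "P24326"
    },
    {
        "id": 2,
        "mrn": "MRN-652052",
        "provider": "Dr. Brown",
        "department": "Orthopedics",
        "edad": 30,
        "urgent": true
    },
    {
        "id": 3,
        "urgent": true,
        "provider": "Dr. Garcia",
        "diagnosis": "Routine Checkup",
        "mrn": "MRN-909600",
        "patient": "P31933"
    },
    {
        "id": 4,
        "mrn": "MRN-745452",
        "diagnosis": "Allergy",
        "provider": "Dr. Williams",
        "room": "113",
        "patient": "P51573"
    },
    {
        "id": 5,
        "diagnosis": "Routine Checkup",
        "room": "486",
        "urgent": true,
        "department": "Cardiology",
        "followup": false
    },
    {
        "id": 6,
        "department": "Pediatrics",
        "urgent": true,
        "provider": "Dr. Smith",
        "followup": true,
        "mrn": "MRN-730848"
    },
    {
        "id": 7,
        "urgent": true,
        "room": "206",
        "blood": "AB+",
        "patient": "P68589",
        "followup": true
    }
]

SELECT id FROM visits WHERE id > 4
[5, 6, 7]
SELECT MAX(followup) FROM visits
True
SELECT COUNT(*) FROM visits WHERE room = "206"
1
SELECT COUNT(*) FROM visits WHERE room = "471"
1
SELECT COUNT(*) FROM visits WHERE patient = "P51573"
1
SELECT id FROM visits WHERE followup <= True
[1, 5, 6, 7]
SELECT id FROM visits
[1, 2, 3, 4, 5, 6, 7]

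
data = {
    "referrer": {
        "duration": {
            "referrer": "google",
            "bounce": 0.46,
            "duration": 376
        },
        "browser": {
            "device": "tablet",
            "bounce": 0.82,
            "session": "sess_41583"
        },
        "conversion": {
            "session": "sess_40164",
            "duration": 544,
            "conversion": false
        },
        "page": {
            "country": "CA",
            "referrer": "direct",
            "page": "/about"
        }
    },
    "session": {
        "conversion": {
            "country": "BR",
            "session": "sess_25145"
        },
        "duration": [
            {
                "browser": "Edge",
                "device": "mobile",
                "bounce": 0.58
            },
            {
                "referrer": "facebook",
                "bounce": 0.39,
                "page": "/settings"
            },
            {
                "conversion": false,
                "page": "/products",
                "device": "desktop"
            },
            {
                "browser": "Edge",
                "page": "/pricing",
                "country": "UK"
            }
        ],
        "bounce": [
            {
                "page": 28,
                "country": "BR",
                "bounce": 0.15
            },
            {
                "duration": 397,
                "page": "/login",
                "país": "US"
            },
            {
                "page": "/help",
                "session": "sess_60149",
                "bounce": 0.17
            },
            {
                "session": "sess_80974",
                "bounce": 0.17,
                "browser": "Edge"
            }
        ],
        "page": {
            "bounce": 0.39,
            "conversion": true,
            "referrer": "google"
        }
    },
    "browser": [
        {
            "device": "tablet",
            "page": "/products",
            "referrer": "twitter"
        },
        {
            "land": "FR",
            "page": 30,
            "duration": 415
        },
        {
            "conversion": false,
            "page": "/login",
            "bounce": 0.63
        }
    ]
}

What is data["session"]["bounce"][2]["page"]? "/help"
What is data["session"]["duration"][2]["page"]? "/products"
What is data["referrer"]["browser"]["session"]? "sess_41583"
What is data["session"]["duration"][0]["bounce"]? 0.58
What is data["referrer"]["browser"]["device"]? "tablet"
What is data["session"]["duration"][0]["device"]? "mobile"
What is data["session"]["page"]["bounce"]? 0.39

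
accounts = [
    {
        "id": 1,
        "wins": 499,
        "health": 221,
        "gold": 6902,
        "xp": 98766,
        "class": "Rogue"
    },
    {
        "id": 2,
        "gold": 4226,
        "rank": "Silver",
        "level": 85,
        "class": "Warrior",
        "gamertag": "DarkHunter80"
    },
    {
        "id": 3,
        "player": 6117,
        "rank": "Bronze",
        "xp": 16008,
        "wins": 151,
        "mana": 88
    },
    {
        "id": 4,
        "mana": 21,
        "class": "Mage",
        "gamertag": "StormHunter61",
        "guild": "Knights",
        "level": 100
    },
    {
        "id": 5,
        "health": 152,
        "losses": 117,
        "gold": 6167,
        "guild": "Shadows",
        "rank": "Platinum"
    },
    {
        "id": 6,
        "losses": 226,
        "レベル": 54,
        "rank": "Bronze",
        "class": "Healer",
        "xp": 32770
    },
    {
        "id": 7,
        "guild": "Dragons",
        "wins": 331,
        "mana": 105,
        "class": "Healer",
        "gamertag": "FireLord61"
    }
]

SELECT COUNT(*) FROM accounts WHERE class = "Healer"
2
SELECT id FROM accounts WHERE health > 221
[]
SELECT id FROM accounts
[1, 2, 3, 4, 5, 6, 7]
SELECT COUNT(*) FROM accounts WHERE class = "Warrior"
1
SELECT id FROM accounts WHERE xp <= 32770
[3, 6]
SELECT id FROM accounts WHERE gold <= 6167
[2, 5]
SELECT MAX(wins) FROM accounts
499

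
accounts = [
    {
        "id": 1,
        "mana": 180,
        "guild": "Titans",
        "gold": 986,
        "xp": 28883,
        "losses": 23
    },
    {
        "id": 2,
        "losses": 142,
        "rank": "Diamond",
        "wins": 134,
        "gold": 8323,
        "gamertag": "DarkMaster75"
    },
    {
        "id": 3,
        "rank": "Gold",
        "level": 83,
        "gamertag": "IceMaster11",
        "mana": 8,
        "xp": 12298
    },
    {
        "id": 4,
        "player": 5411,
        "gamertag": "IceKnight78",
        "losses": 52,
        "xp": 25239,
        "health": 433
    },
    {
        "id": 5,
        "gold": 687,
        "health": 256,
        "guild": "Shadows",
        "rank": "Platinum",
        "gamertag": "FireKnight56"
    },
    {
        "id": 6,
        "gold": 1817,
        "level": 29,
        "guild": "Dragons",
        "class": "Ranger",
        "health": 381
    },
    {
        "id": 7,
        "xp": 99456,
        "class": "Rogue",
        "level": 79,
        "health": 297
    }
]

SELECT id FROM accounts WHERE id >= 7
[7]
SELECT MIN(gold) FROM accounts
687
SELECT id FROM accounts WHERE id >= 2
[2, 3, 4, 5, 6, 7]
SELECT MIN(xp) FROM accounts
12298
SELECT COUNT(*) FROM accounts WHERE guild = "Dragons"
1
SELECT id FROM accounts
[1, 2, 3, 4, 5, 6, 7]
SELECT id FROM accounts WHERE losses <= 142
[1, 2, 4]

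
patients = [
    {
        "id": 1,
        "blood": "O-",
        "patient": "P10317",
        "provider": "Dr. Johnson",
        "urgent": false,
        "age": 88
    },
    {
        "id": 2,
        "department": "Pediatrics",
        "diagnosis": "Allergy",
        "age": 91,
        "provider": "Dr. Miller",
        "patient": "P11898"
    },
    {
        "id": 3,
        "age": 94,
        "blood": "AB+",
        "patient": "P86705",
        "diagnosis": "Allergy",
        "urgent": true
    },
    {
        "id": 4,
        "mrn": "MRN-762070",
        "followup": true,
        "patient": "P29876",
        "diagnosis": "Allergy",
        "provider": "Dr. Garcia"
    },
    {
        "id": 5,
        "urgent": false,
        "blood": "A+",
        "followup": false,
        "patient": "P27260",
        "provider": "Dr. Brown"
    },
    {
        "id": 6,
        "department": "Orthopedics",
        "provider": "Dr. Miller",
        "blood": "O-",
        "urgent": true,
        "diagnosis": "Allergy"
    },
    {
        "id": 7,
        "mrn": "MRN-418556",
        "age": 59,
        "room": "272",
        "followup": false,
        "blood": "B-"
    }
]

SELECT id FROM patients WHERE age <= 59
[7]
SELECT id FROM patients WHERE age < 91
[1, 7]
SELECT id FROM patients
[1, 2, 3, 4, 5, 6, 7]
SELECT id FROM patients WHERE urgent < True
[1, 5]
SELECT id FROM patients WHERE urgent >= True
[3, 6]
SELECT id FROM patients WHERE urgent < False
[]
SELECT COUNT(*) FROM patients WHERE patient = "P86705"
1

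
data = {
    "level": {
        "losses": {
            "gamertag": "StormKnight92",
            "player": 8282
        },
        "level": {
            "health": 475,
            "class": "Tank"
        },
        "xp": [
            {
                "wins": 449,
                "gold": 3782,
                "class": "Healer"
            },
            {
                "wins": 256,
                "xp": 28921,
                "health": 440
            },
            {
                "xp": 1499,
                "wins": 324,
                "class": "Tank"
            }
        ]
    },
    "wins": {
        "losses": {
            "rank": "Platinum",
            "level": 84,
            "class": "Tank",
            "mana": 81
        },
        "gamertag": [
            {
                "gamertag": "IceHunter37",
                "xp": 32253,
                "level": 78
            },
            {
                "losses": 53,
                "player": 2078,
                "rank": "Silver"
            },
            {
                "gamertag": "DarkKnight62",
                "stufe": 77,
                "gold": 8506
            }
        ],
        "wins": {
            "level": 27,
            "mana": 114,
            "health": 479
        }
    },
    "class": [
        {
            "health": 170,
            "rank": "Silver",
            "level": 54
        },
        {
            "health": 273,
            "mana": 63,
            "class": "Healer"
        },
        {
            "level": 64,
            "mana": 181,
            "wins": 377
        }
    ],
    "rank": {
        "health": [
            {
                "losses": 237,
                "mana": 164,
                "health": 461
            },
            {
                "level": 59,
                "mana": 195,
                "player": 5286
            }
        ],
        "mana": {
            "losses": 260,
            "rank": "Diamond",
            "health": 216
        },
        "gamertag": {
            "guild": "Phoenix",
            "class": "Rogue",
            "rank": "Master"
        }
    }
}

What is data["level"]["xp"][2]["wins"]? 324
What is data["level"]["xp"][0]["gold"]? 3782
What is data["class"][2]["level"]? 64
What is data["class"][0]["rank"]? "Silver"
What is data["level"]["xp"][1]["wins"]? 256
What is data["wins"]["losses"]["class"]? "Tank"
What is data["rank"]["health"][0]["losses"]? 237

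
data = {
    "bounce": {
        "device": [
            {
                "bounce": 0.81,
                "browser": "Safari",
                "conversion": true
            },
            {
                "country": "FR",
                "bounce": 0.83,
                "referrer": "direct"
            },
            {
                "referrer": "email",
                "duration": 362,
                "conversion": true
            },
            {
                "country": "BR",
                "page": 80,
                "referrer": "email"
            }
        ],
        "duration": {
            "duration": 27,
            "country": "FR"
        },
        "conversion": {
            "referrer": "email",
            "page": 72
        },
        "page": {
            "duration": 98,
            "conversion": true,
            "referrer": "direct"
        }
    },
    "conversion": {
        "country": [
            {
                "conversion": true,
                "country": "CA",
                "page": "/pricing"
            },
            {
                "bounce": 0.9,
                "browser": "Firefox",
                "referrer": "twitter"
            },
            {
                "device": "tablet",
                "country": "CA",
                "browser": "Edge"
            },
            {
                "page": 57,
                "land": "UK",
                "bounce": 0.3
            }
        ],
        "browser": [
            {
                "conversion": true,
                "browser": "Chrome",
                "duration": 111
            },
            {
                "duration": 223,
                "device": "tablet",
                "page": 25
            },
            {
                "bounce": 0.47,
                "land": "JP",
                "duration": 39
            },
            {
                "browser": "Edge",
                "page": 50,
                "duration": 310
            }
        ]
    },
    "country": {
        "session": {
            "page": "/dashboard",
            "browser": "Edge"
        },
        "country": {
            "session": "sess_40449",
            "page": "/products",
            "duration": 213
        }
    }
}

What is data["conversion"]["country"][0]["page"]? "/pricing"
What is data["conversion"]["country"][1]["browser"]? "Firefox"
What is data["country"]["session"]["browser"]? "Edge"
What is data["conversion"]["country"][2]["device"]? "tablet"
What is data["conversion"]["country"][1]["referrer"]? "twitter"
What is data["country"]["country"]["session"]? "sess_40449"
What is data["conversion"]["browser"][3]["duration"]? 310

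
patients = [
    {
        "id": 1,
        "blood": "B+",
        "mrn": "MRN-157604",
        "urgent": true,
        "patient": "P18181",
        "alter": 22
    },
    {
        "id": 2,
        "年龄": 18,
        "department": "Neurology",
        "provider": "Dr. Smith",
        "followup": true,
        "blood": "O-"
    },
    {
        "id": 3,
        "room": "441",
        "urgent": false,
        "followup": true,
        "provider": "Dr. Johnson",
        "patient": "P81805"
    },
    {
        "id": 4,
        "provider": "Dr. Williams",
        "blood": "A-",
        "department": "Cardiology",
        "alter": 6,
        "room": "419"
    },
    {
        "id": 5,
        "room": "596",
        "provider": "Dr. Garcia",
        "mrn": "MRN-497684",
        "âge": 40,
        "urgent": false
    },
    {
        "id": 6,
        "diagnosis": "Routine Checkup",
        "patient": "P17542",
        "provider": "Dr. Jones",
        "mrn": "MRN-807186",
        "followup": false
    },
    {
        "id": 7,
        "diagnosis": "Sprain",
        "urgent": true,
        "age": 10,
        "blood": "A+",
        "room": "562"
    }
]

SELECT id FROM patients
[1, 2, 3, 4, 5, 6, 7]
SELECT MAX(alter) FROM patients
22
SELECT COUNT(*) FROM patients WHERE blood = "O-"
1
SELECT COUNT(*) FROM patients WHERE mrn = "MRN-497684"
1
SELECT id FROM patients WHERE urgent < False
[]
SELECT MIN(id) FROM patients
1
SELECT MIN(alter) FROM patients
6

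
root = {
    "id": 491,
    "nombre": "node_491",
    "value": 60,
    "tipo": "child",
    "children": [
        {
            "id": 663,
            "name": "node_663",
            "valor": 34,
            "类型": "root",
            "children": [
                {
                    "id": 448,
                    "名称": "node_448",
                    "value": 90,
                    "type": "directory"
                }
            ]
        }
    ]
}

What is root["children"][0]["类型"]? "root"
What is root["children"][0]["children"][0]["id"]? 448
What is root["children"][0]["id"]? 663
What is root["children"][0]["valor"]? 34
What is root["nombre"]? "node_491"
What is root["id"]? 491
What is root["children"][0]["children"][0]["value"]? 90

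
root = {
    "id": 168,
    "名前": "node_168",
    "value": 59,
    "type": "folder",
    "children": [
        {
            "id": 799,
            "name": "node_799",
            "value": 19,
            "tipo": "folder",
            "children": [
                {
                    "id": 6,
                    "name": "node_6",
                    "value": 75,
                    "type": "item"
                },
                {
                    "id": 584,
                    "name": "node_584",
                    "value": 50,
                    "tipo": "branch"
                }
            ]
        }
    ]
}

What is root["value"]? 59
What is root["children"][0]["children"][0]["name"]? "node_6"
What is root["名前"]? "node_168"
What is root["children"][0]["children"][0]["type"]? "item"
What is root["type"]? "folder"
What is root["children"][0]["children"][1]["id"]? 584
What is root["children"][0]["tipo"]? "folder"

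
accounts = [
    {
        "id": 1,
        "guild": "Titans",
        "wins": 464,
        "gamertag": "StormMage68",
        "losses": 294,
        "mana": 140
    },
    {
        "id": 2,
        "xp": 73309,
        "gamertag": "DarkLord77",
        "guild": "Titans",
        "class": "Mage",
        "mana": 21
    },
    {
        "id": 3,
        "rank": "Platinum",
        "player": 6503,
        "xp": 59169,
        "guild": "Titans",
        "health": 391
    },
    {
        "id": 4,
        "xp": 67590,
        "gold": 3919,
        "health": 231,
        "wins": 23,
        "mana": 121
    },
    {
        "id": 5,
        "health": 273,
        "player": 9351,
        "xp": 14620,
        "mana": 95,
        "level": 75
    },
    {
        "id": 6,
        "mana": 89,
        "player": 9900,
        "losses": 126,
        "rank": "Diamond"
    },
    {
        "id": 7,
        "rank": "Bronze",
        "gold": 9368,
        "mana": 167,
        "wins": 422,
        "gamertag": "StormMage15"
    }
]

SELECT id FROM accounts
[1, 2, 3, 4, 5, 6, 7]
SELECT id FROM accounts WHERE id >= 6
[6, 7]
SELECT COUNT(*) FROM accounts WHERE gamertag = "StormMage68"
1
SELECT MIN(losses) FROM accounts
126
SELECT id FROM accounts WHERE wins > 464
[]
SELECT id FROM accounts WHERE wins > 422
[1]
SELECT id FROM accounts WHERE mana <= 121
[2, 4, 5, 6]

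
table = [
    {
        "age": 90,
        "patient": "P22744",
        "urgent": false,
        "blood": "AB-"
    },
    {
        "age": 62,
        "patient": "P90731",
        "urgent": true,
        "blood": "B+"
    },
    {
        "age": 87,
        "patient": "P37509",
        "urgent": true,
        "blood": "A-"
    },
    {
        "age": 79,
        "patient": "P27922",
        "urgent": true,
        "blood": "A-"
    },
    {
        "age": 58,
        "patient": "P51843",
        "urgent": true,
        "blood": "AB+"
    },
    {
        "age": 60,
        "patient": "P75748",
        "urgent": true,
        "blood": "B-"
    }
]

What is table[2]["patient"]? "P37509"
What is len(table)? 6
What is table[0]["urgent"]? False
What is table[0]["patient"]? "P22744"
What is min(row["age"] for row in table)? 58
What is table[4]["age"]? 58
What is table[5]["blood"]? "B-"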